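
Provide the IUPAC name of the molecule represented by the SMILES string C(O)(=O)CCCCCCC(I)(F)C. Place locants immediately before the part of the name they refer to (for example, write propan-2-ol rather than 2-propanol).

The longest chain bearing the –COOH group is 9 carbons long (nonane).
The highest-priority functional group is a carboxylic acid (terminal –COOH), so the name ends in -oic acid.
Number the chain so that the carboxylic acid carbon is C-1 by definition.
With this numbering: a fluoro group at C-8; an iodo group at C-8.
The substituents are ordered alphabetically, ignoring any di-/tri- multipliers.
Assembling the pieces gives 8-fluoro-8-iodononanoic acid.

8-fluoro-8-iodononanoic acid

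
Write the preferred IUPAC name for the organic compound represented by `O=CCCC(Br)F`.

Counting along the main chain through the –CHO group gives 4 carbons: the parent is butane.
The highest-priority functional group is an aldehyde (terminal –CHO), so the name ends in -al.
Choose the numbering such that the aldehyde carbon is C-1 by definition.
This places a bromo group at C-4; a fluoro group at C-4.
Prefixes are listed alphabetically: bromo, fluoro.
Putting it together: 4-bromo-4-fluorobutanal.

4-bromo-4-fluorobutanal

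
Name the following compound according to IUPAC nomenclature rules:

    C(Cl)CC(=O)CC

The longest chain bearing the carbonyl is 5 carbons long (pentane).
The highest-priority functional group is a ketone (C=O on an internal carbon), so the name ends in -one.
The numbering direction is chosen so that the substituent locant set {1} is lower than {5} at the first point of difference.
This places the carbonyl at C-3; a chloro group at C-1.
Assembling the pieces gives 1-chloropentan-3-one.

1-chloropentan-3-one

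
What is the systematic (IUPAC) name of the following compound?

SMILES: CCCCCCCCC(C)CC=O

3-methylundecanal

The longest carbon chain that includes the –CHO group has 11 carbons, so the parent hydride is undecane.
The highest-priority functional group is an aldehyde (terminal –CHO), so the name ends in -al.
Number the chain so that the aldehyde carbon is C-1 by definition.
That gives a methyl group at C-3.
Assembling the pieces gives 3-methylundecanal.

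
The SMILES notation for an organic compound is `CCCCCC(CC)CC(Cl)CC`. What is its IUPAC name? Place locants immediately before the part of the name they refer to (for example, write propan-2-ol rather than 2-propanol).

3-chloro-5-ethyldecane

The longest continuous carbon chain has 10 atoms, so the parent hydride is decane.
Number the chain so that the substituent locant set {3,5} is lower than {6,8} at the first point of difference.
This places a chloro group at C-3; an ethyl group at C-5.
Substituent prefixes are cited in alphabetical order (multiplying prefixes like di-/tri- are ignored for ordering).
Putting it together: 3-chloro-5-ethyldecane.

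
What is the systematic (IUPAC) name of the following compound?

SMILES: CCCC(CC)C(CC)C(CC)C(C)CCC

The longest continuous carbon chain has 10 atoms, so the parent hydride is decane.
The numbering direction is chosen so that the locant sets are identical either way, so the alphabetically earlier ethyl substituent takes the lower locants ({4,5,6} rather than {5,6,7}, first differing at 4 vs 5).
With this numbering: ethyl groups at C-4 and C-5 and C-6; a methyl group at C-7.
Substituent prefixes are cited in alphabetical order (multiplying prefixes like di-/tri- are ignored for ordering).
Putting it together: 4,5,6-triethyl-7-methyldecane.

4,5,6-triethyl-7-methyldecane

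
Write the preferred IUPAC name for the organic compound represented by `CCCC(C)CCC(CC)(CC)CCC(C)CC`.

The longest carbon chain is 12 atoms: the parent is dodecane.
Number the chain so that the substituent locant set {3,6,6,9} is lower than {4,7,7,10} at the first point of difference.
That gives two ethyl groups at C-6; methyl groups at C-3 and C-9.
Prefixes are listed alphabetically: ethyl, methyl.
Assembling the pieces gives 6,6-diethyl-3,9-dimethyldodecane.

6,6-diethyl-3,9-dimethyldodecane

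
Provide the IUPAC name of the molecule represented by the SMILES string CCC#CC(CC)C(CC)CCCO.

4,5-diethylnon-6-yn-1-ol

The longest chain bearing the –OH group and the multiple bond is 9 carbons long (nonane).
The principal characteristic group is an alcohol (–OH), named with the suffix -ol.
The chain contains a C≡C triple bond, so the unsaturation ending is -yne.
Choose the numbering such that numbering from this end puts the hydroxyl group at C-1 rather than C-9.
That gives the hydroxyl at C-1; the triple bond between C-6 and C-7; ethyl groups at C-4 and C-5.
Assembling the pieces gives 4,5-diethylnon-6-yn-1-ol.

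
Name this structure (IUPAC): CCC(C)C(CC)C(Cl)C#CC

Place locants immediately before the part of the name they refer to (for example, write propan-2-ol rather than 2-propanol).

Counting along the main chain through the multiple bond gives 8 carbons: the parent is octane.
There is one C≡C triple bond, indicated by the ending -yne.
Number the chain so that numbering from this end puts the triple bond at C-2 rather than C-6.
That gives the triple bond between C-2 and C-3; a chloro group at C-4; an ethyl group at C-5; a methyl group at C-6.
The substituents are ordered alphabetically, ignoring any di-/tri- multipliers.
Assembling the pieces gives 4-chloro-5-ethyl-6-methyloct-2-yne.

4-chloro-5-ethyl-6-methyloct-2-yne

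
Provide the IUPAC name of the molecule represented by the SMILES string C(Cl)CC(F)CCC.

The longest carbon chain is 6 atoms: the parent is hexane.
Choose the numbering such that the substituent locant set {1,3} is lower than {4,6} at the first point of difference.
That gives a chloro group at C-1; a fluoro group at C-3.
The substituents are ordered alphabetically, ignoring any di-/tri- multipliers.
Assembling the pieces gives 1-chloro-3-fluorohexane.

1-chloro-3-fluorohexane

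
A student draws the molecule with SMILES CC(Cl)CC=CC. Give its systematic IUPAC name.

5-chlorohex-2-ene

The longest chain bearing the multiple bond is 6 carbons long (hexane).
A C=C double bond in the chain gives the infix -ene-.
Choose the numbering such that numbering from this end puts the double bond at C-2 rather than C-4.
This places the double bond between C-2 and C-3; a chloro group at C-5.
Assembling the pieces gives 5-chlorohex-2-ene.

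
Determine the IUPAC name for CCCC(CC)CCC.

The longest carbon chain is 7 atoms: the parent is heptane.
The molecule is symmetric, so either numbering direction gives the same locants.
With this numbering: an ethyl group at C-4.
Assembling the pieces gives 4-ethylheptane.

4-ethylheptane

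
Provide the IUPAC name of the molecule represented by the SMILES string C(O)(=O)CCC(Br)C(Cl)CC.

4-bromo-5-chloroheptanoic acid

The longest carbon chain that includes the –COOH group has 7 carbons, so the parent hydride is heptane.
A carboxylic acid (terminal –COOH) is the principal characteristic group, giving the suffix -oic acid.
The numbering direction is chosen so that the carboxylic acid carbon is C-1 by definition.
With this numbering: a bromo group at C-4; a chloro group at C-5.
The substituents are ordered alphabetically, ignoring any di-/tri- multipliers.
The name is 4-bromo-5-chloroheptanoic acid.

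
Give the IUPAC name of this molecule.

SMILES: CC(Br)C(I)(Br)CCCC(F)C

2,3-dibromo-7-fluoro-3-iodooctane

The parent chain contains 8 carbons (octane).
Choose the numbering such that the substituent locant set {2,3,3,7} is lower than {2,6,6,7} at the first point of difference.
This places bromo groups at C-2 and C-3; a fluoro group at C-7; an iodo group at C-3.
The substituents are ordered alphabetically, ignoring any di-/tri- multipliers.
Assembling the pieces gives 2,3-dibromo-7-fluoro-3-iodooctane.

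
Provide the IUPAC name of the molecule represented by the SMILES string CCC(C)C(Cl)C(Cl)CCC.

The longest carbon chain is 8 atoms: the parent is octane.
Number the chain so that the substituent locant set {3,4,5} is lower than {4,5,6} at the first point of difference.
With this numbering: chloro groups at C-4 and C-5; a methyl group at C-3.
The substituents are ordered alphabetically, ignoring any di-/tri- multipliers.
Putting it together: 4,5-dichloro-3-methyloctane.

4,5-dichloro-3-methyloctane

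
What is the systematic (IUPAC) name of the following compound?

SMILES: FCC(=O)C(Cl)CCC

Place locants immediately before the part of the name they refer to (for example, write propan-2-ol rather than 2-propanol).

3-chloro-1-fluorohexan-2-one

The longest chain bearing the carbonyl is 6 carbons long (hexane).
The highest-priority functional group is a ketone (C=O on an internal carbon), so the name ends in -one.
Number the chain so that numbering from this end puts the carbonyl group at C-2 rather than C-5.
With this numbering: the carbonyl at C-2; a chloro group at C-3; a fluoro group at C-1.
Prefixes are listed alphabetically: chloro, fluoro.
The name is 3-chloro-1-fluorohexan-2-one.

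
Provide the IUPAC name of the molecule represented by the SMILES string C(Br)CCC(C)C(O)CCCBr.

1,8-dibromo-5-methyloctan-4-ol

The longest chain bearing the –OH group is 8 carbons long (octane).
An alcohol (–OH) is the principal characteristic group, giving the suffix -ol.
Choose the numbering such that numbering from this end puts the hydroxyl group at C-4 rather than C-5.
This places the hydroxyl at C-4; bromo groups at C-1 and C-8; a methyl group at C-5.
Prefixes are listed alphabetically: bromo, methyl.
The name is 1,8-dibromo-5-methyloctan-4-ol.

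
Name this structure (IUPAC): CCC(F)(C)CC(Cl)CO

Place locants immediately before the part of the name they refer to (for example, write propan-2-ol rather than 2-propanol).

2-chloro-4-fluoro-4-methylhexan-1-ol

The longest carbon chain that includes the –OH group has 6 carbons, so the parent hydride is hexane.
The highest-priority functional group is an alcohol (–OH), so the name ends in -ol.
The numbering direction is chosen so that numbering from this end puts the hydroxyl group at C-1 rather than C-6.
With this numbering: the hydroxyl at C-1; a chloro group at C-2; a fluoro group at C-4; a methyl group at C-4.
Prefixes are listed alphabetically: chloro, fluoro, methyl.
The name is 2-chloro-4-fluoro-4-methylhexan-1-ol.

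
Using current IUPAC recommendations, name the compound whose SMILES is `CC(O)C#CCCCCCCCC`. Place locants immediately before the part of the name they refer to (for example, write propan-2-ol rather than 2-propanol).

dodec-3-yn-2-ol

The longest carbon chain that includes the –OH group and the multiple bond has 12 carbons, so the parent hydride is dodecane.
The highest-priority functional group is an alcohol (–OH), so the name ends in -ol.
There is one C≡C triple bond, indicated by the ending -yne.
Number the chain so that numbering from this end puts the hydroxyl group at C-2 rather than C-11.
This places the hydroxyl at C-2; the triple bond between C-3 and C-4.
Assembling the pieces gives dodec-3-yn-2-ol.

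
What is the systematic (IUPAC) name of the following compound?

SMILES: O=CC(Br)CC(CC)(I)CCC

Counting along the main chain through the –CHO group gives 7 carbons: the parent is heptane.
The principal characteristic group is an aldehyde (terminal –CHO), named with the suffix -al.
Number the chain so that the aldehyde carbon is C-1 by definition.
This places a bromo group at C-2; an ethyl group at C-4; an iodo group at C-4.
Substituent prefixes are cited in alphabetical order (multiplying prefixes like di-/tri- are ignored for ordering).
The name is 2-bromo-4-ethyl-4-iodoheptanal.

2-bromo-4-ethyl-4-iodoheptanal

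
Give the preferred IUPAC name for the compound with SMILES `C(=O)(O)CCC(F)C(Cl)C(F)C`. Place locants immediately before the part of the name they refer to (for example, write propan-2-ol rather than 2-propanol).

The longest carbon chain that includes the –COOH group has 7 carbons, so the parent hydride is heptane.
The principal characteristic group is a carboxylic acid (terminal –COOH), named with the suffix -oic acid.
Choose the numbering such that the carboxylic acid carbon is C-1 by definition.
That gives a chloro group at C-5; fluoro groups at C-4 and C-6.
Prefixes are listed alphabetically: chloro, fluoro.
Assembling the pieces gives 5-chloro-4,6-difluoroheptanoic acid.

5-chloro-4,6-difluoroheptanoic acid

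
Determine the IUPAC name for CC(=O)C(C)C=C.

The longest carbon chain that includes the carbonyl and the multiple bond has 5 carbons, so the parent hydride is pentane.
A ketone (C=O on an internal carbon) is the principal characteristic group, giving the suffix -one.
A C=C double bond in the chain gives the infix -ene-.
Number the chain so that numbering from this end puts the carbonyl group at C-2 rather than C-4.
That gives the carbonyl at C-2; the double bond between C-4 and C-5; a methyl group at C-3.
Assembling the pieces gives 3-methylpent-4-en-2-one.

3-methylpent-4-en-2-one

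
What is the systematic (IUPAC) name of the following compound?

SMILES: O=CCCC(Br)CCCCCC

The longest carbon chain that includes the –CHO group has 10 carbons, so the parent hydride is decane.
An aldehyde (terminal –CHO) is the principal characteristic group, giving the suffix -al.
The numbering direction is chosen so that the aldehyde carbon is C-1 by definition.
That gives a bromo group at C-4.
Putting it together: 4-bromodecanal.

4-bromodecanal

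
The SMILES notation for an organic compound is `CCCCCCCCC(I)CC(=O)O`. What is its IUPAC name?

The longest chain bearing the –COOH group is 11 carbons long (undecane).
A carboxylic acid (terminal –COOH) is the principal characteristic group, giving the suffix -oic acid.
Choose the numbering such that the carboxylic acid carbon is C-1 by definition.
That gives an iodo group at C-3.
The name is 3-iodoundecanoic acid.

3-iodoundecanoic acid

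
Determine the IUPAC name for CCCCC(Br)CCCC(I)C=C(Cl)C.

The longest chain bearing the multiple bond is 12 carbons long (dodecane).
There is one C=C double bond, indicated by the ending -ene.
Choose the numbering such that numbering from this end puts the double bond at C-2 rather than C-10.
This places the double bond between C-2 and C-3; a bromo group at C-8; a chloro group at C-2; an iodo group at C-4.
Prefixes are listed alphabetically: bromo, chloro, iodo.
Assembling the pieces gives 8-bromo-2-chloro-4-iodododec-2-ene.

8-bromo-2-chloro-4-iodododec-2-ene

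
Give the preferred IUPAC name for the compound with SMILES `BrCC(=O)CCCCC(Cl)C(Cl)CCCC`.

1-bromo-7,8-dichlorododecan-2-one

Counting along the main chain through the carbonyl gives 12 carbons: the parent is dodecane.
The principal characteristic group is a ketone (C=O on an internal carbon), named with the suffix -one.
Number the chain so that numbering from this end puts the carbonyl group at C-2 rather than C-11.
This places the carbonyl at C-2; a bromo group at C-1; chloro groups at C-7 and C-8.
Substituent prefixes are cited in alphabetical order (multiplying prefixes like di-/tri- are ignored for ordering).
Putting it together: 1-bromo-7,8-dichlorododecan-2-one.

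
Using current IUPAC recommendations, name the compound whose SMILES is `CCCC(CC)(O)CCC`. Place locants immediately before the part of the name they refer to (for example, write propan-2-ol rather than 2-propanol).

4-ethylheptan-4-ol

The longest chain bearing the –OH group is 7 carbons long (heptane).
The principal characteristic group is an alcohol (–OH), named with the suffix -ol.
Both numbering directions give the same locant set; either may be used.
That gives the hydroxyl at C-4; an ethyl group at C-4.
Assembling the pieces gives 4-ethylheptan-4-ol.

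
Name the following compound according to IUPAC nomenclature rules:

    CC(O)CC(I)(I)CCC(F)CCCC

Counting along the main chain through the –OH group gives 11 carbons: the parent is undecane.
The principal characteristic group is an alcohol (–OH), named with the suffix -ol.
Choose the numbering such that numbering from this end puts the hydroxyl group at C-2 rather than C-10.
This places the hydroxyl at C-2; a fluoro group at C-7; two iodo groups at C-4.
The substituents are ordered alphabetically, ignoring any di-/tri- multipliers.
Assembling the pieces gives 7-fluoro-4,4-diiodoundecan-2-ol.

7-fluoro-4,4-diiodoundecan-2-ol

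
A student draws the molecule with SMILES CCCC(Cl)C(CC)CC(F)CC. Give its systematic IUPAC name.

The parent chain contains 9 carbons (nonane).
Number the chain so that the substituent locant set {3,5,6} is lower than {4,5,7} at the first point of difference.
This places a chloro group at C-6; an ethyl group at C-5; a fluoro group at C-3.
The substituents are ordered alphabetically, ignoring any di-/tri- multipliers.
Putting it together: 6-chloro-5-ethyl-3-fluorononane.

6-chloro-5-ethyl-3-fluorononane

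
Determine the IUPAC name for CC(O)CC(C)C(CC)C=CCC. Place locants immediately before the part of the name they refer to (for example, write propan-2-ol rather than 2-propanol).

The longest carbon chain that includes the –OH group and the multiple bond has 9 carbons, so the parent hydride is nonane.
An alcohol (–OH) is the principal characteristic group, giving the suffix -ol.
There is one C=C double bond, indicated by the ending -ene.
The numbering direction is chosen so that numbering from this end puts the hydroxyl group at C-2 rather than C-8.
That gives the hydroxyl at C-2; the double bond between C-6 and C-7; an ethyl group at C-5; a methyl group at C-4.
Substituent prefixes are cited in alphabetical order (multiplying prefixes like di-/tri- are ignored for ordering).
Assembling the pieces gives 5-ethyl-4-methylnon-6-en-2-ol.

5-ethyl-4-methylnon-6-en-2-ol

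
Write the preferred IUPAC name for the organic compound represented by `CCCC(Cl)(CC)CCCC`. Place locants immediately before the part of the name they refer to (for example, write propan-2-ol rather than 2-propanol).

4-chloro-4-ethyloctane

The longest continuous carbon chain has 8 atoms, so the parent hydride is octane.
The numbering direction is chosen so that the substituent locant set {4,4} is lower than {5,5} at the first point of difference.
This places a chloro group at C-4; an ethyl group at C-4.
The substituents are ordered alphabetically, ignoring any di-/tri- multipliers.
The name is 4-chloro-4-ethyloctane.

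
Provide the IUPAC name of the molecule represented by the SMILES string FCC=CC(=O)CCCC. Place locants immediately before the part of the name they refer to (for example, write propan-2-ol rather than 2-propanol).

1-fluorooct-2-en-4-one

The longest carbon chain that includes the carbonyl and the multiple bond has 8 carbons, so the parent hydride is octane.
The principal characteristic group is a ketone (C=O on an internal carbon), named with the suffix -one.
The chain contains a C=C double bond, so the unsaturation ending is -ene.
Choose the numbering such that numbering from this end puts the carbonyl group at C-4 rather than C-5.
This places the carbonyl at C-4; the double bond between C-2 and C-3; a fluoro group at C-1.
Assembling the pieces gives 1-fluorooct-2-en-4-one.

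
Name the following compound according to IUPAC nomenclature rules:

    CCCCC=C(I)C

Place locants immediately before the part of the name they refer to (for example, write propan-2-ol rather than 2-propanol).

The longest carbon chain that includes the multiple bond has 7 carbons, so the parent hydride is heptane.
There is one C=C double bond, indicated by the ending -ene.
The numbering direction is chosen so that numbering from this end puts the double bond at C-2 rather than C-5.
With this numbering: the double bond between C-2 and C-3; an iodo group at C-2.
Putting it together: 2-iodohept-2-ene.

2-iodohept-2-ene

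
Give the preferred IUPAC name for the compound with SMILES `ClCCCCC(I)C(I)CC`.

1-chloro-5,6-diiodooctane

The longest continuous carbon chain has 8 atoms, so the parent hydride is octane.
The numbering direction is chosen so that the substituent locant set {1,5,6} is lower than {3,4,8} at the first point of difference.
That gives a chloro group at C-1; iodo groups at C-5 and C-6.
The substituents are ordered alphabetically, ignoring any di-/tri- multipliers.
Assembling the pieces gives 1-chloro-5,6-diiodooctane.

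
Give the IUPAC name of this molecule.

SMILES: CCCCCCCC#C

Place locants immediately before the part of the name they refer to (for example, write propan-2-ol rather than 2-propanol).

non-1-yne

Counting along the main chain through the multiple bond gives 9 carbons: the parent is nonane.
A C≡C triple bond in the chain gives the infix -yne-.
Choose the numbering such that numbering from this end puts the triple bond at C-1 rather than C-8.
That gives the triple bond between C-1 and C-2.
The name is non-1-yne.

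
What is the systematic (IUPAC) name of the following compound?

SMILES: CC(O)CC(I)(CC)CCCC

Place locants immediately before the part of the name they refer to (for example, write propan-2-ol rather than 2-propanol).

Counting along the main chain through the –OH group gives 8 carbons: the parent is octane.
An alcohol (–OH) is the principal characteristic group, giving the suffix -ol.
Choose the numbering such that numbering from this end puts the hydroxyl group at C-2 rather than C-7.
This places the hydroxyl at C-2; an ethyl group at C-4; an iodo group at C-4.
Substituent prefixes are cited in alphabetical order (multiplying prefixes like di-/tri- are ignored for ordering).
The name is 4-ethyl-4-iodooctan-2-ol.

4-ethyl-4-iodooctan-2-ol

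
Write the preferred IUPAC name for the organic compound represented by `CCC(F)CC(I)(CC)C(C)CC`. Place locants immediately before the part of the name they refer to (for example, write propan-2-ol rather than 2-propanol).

The longest continuous carbon chain has 8 atoms, so the parent hydride is octane.
The numbering direction is chosen so that the substituent locant set {3,4,4,6} is lower than {3,5,5,6} at the first point of difference.
This places an ethyl group at C-4; a fluoro group at C-6; an iodo group at C-4; a methyl group at C-3.
Prefixes are listed alphabetically: ethyl, fluoro, iodo, methyl.
The name is 4-ethyl-6-fluoro-4-iodo-3-methyloctane.

4-ethyl-6-fluoro-4-iodo-3-methyloctane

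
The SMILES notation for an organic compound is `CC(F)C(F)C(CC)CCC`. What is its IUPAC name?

4-ethyl-2,3-difluoroheptane

The parent chain contains 7 carbons (heptane).
Choose the numbering such that the substituent locant set {2,3,4} is lower than {4,5,6} at the first point of difference.
With this numbering: an ethyl group at C-4; fluoro groups at C-2 and C-3.
The substituents are ordered alphabetically, ignoring any di-/tri- multipliers.
Putting it together: 4-ethyl-2,3-difluoroheptane.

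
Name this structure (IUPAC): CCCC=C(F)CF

1,2-difluorohex-2-ene

The longest chain bearing the multiple bond is 6 carbons long (hexane).
There is one C=C double bond, indicated by the ending -ene.
Choose the numbering such that numbering from this end puts the double bond at C-2 rather than C-4.
This places the double bond between C-2 and C-3; fluoro groups at C-1 and C-2.
Assembling the pieces gives 1,2-difluorohex-2-ene.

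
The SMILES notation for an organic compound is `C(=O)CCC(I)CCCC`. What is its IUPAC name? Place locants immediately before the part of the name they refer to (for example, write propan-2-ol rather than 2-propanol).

The longest chain bearing the –CHO group is 8 carbons long (octane).
The principal characteristic group is an aldehyde (terminal –CHO), named with the suffix -al.
The numbering direction is chosen so that the aldehyde carbon is C-1 by definition.
With this numbering: an iodo group at C-4.
Putting it together: 4-iodooctanal.

4-iodooctanal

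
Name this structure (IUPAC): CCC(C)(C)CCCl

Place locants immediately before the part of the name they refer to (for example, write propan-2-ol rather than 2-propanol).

The longest continuous carbon chain has 5 atoms, so the parent hydride is pentane.
Choose the numbering such that the substituent locant set {1,3,3} is lower than {3,3,5} at the first point of difference.
That gives a chloro group at C-1; two methyl groups at C-3.
Prefixes are listed alphabetically: chloro, methyl.
Assembling the pieces gives 1-chloro-3,3-dimethylpentane.

1-chloro-3,3-dimethylpentane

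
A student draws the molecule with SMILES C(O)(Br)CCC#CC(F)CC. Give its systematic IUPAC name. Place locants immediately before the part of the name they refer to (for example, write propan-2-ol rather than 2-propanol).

Counting along the main chain through the –OH group and the multiple bond gives 8 carbons: the parent is octane.
The highest-priority functional group is an alcohol (–OH), so the name ends in -ol.
There is one C≡C triple bond, indicated by the ending -yne.
Number the chain so that numbering from this end puts the hydroxyl group at C-1 rather than C-8.
This places the hydroxyl at C-1; the triple bond between C-4 and C-5; a bromo group at C-1; a fluoro group at C-6.
Prefixes are listed alphabetically: bromo, fluoro.
The name is 1-bromo-6-fluorooct-4-yn-1-ol.

1-bromo-6-fluorooct-4-yn-1-ol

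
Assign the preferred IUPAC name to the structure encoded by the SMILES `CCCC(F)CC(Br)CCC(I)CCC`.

The longest carbon chain is 12 atoms: the parent is dodecane.
Number the chain so that the substituent locant set {4,6,9} is lower than {4,7,9} at the first point of difference.
That gives a bromo group at C-6; a fluoro group at C-4; an iodo group at C-9.
Prefixes are listed alphabetically: bromo, fluoro, iodo.
Putting it together: 6-bromo-4-fluoro-9-iodododecane.

6-bromo-4-fluoro-9-iodododecane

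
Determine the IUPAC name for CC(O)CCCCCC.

Counting along the main chain through the –OH group gives 8 carbons: the parent is octane.
An alcohol (–OH) is the principal characteristic group, giving the suffix -ol.
Choose the numbering such that numbering from this end puts the hydroxyl group at C-2 rather than C-7.
This places the hydroxyl at C-2.
Putting it together: octan-2-ol.

octan-2-ol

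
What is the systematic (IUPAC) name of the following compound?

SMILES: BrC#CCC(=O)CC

6-bromohex-5-yn-3-one

The longest chain bearing the carbonyl and the multiple bond is 6 carbons long (hexane).
A ketone (C=O on an internal carbon) is the principal characteristic group, giving the suffix -one.
There is one C≡C triple bond, indicated by the ending -yne.
Number the chain so that numbering from this end puts the carbonyl group at C-3 rather than C-4.
This places the carbonyl at C-3; the triple bond between C-5 and C-6; a bromo group at C-6.
Putting it together: 6-bromohex-5-yn-3-one.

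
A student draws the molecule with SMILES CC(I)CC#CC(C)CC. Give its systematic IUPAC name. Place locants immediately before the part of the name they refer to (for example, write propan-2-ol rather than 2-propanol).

The longest chain bearing the multiple bond is 8 carbons long (octane).
There is one C≡C triple bond, indicated by the ending -yne.
Number the chain so that the substituent locant set {2,6} is lower than {3,7} at the first point of difference.
With this numbering: the triple bond between C-4 and C-5; an iodo group at C-2; a methyl group at C-6.
Prefixes are listed alphabetically: iodo, methyl.
Assembling the pieces gives 2-iodo-6-methyloct-4-yne.

2-iodo-6-methyloct-4-yne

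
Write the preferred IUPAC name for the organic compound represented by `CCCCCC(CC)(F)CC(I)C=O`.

Counting along the main chain through the –CHO group gives 9 carbons: the parent is nonane.
The highest-priority functional group is an aldehyde (terminal –CHO), so the name ends in -al.
Number the chain so that the aldehyde carbon is C-1 by definition.
With this numbering: an ethyl group at C-4; a fluoro group at C-4; an iodo group at C-2.
The substituents are ordered alphabetically, ignoring any di-/tri- multipliers.
Putting it together: 4-ethyl-4-fluoro-2-iodononanal.

4-ethyl-4-fluoro-2-iodononanal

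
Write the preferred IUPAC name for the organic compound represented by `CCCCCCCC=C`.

non-1-ene

Counting along the main chain through the multiple bond gives 9 carbons: the parent is nonane.
There is one C=C double bond, indicated by the ending -ene.
Number the chain so that numbering from this end puts the double bond at C-1 rather than C-8.
With this numbering: the double bond between C-1 and C-2.
Assembling the pieces gives non-1-ene.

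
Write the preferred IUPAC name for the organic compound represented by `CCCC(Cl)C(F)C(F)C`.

The longest continuous carbon chain has 7 atoms, so the parent hydride is heptane.
Choose the numbering such that the substituent locant set {2,3,4} is lower than {4,5,6} at the first point of difference.
This places a chloro group at C-4; fluoro groups at C-2 and C-3.
The substituents are ordered alphabetically, ignoring any di-/tri- multipliers.
Assembling the pieces gives 4-chloro-2,3-difluoroheptane.

4-chloro-2,3-difluoroheptane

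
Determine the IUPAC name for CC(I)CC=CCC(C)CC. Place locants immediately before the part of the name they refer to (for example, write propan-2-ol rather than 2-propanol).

2-iodo-7-methylnon-4-ene

Counting along the main chain through the multiple bond gives 9 carbons: the parent is nonane.
There is one C=C double bond, indicated by the ending -ene.
Number the chain so that numbering from this end puts the double bond at C-4 rather than C-5.
With this numbering: the double bond between C-4 and C-5; an iodo group at C-2; a methyl group at C-7.
Prefixes are listed alphabetically: iodo, methyl.
The name is 2-iodo-7-methylnon-4-ene.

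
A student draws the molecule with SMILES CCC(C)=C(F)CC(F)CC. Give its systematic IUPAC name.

4,6-difluoro-3-methyloct-3-ene

The longest chain bearing the multiple bond is 8 carbons long (octane).
There is one C=C double bond, indicated by the ending -ene.
Choose the numbering such that numbering from this end puts the double bond at C-3 rather than C-5.
That gives the double bond between C-3 and C-4; fluoro groups at C-4 and C-6; a methyl group at C-3.
Substituent prefixes are cited in alphabetical order (multiplying prefixes like di-/tri- are ignored for ordering).
The name is 4,6-difluoro-3-methyloct-3-ene.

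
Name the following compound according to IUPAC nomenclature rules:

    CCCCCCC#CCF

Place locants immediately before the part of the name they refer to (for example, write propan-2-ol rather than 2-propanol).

1-fluoronon-2-yne

The longest carbon chain that includes the multiple bond has 9 carbons, so the parent hydride is nonane.
The chain contains a C≡C triple bond, so the unsaturation ending is -yne.
Choose the numbering such that numbering from this end puts the triple bond at C-2 rather than C-7.
With this numbering: the triple bond between C-2 and C-3; a fluoro group at C-1.
Putting it together: 1-fluoronon-2-yne.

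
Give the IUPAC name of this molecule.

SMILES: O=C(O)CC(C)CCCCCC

3-methylnonanoic acid

Counting along the main chain through the –COOH group gives 9 carbons: the parent is nonane.
A carboxylic acid (terminal –COOH) is the principal characteristic group, giving the suffix -oic acid.
The numbering direction is chosen so that the carboxylic acid carbon is C-1 by definition.
This places a methyl group at C-3.
The name is 3-methylnonanoic acid.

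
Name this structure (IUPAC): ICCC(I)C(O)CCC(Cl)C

The longest carbon chain that includes the –OH group has 8 carbons, so the parent hydride is octane.
An alcohol (–OH) is the principal characteristic group, giving the suffix -ol.
The numbering direction is chosen so that numbering from this end puts the hydroxyl group at C-4 rather than C-5.
This places the hydroxyl at C-4; a chloro group at C-7; iodo groups at C-1 and C-3.
Prefixes are listed alphabetically: chloro, iodo.
Assembling the pieces gives 7-chloro-1,3-diiodooctan-4-ol.

7-chloro-1,3-diiodooctan-4-ol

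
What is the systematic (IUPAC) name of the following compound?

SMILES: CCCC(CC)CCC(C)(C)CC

6-ethyl-3,3-dimethylnonane

The longest continuous carbon chain has 9 atoms, so the parent hydride is nonane.
Choose the numbering such that the substituent locant set {3,3,6} is lower than {4,7,7} at the first point of difference.
With this numbering: an ethyl group at C-6; two methyl groups at C-3.
Substituent prefixes are cited in alphabetical order (multiplying prefixes like di-/tri- are ignored for ordering).
Putting it together: 6-ethyl-3,3-dimethylnonane.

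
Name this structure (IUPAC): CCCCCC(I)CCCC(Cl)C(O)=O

The longest chain bearing the –COOH group is 11 carbons long (undecane).
The principal characteristic group is a carboxylic acid (terminal –COOH), named with the suffix -oic acid.
Choose the numbering such that the carboxylic acid carbon is C-1 by definition.
With this numbering: a chloro group at C-2; an iodo group at C-6.
Substituent prefixes are cited in alphabetical order (multiplying prefixes like di-/tri- are ignored for ordering).
The name is 2-chloro-6-iodoundecanoic acid.

2-chloro-6-iodoundecanoic acid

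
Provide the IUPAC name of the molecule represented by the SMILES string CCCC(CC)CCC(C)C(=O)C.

The longest chain bearing the carbonyl is 9 carbons long (nonane).
A ketone (C=O on an internal carbon) is the principal characteristic group, giving the suffix -one.
Number the chain so that numbering from this end puts the carbonyl group at C-2 rather than C-8.
This places the carbonyl at C-2; an ethyl group at C-6; a methyl group at C-3.
The substituents are ordered alphabetically, ignoring any di-/tri- multipliers.
The name is 6-ethyl-3-methylnonan-2-one.

6-ethyl-3-methylnonan-2-one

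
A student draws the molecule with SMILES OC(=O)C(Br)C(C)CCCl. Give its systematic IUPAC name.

2-bromo-5-chloro-3-methylpentanoic acid

Counting along the main chain through the –COOH group gives 5 carbons: the parent is pentane.
A carboxylic acid (terminal –COOH) is the principal characteristic group, giving the suffix -oic acid.
Choose the numbering such that the carboxylic acid carbon is C-1 by definition.
With this numbering: a bromo group at C-2; a chloro group at C-5; a methyl group at C-3.
Prefixes are listed alphabetically: bromo, chloro, methyl.
Putting it together: 2-bromo-5-chloro-3-methylpentanoic acid.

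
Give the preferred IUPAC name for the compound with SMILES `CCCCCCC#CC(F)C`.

2-fluorodec-3-yne

Counting along the main chain through the multiple bond gives 10 carbons: the parent is decane.
There is one C≡C triple bond, indicated by the ending -yne.
Choose the numbering such that numbering from this end puts the triple bond at C-3 rather than C-7.
This places the triple bond between C-3 and C-4; a fluoro group at C-2.
Putting it together: 2-fluorodec-3-yne.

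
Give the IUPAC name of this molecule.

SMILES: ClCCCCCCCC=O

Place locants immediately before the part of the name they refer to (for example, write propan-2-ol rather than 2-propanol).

The longest chain bearing the –CHO group is 8 carbons long (octane).
An aldehyde (terminal –CHO) is the principal characteristic group, giving the suffix -al.
Choose the numbering such that the aldehyde carbon is C-1 by definition.
That gives a chloro group at C-8.
The name is 8-chlorooctanal.

8-chlorooctanal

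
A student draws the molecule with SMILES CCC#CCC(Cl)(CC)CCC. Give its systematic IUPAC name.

6-chloro-6-ethylnon-3-yne

Counting along the main chain through the multiple bond gives 9 carbons: the parent is nonane.
The chain contains a C≡C triple bond, so the unsaturation ending is -yne.
Number the chain so that numbering from this end puts the triple bond at C-3 rather than C-6.
That gives the triple bond between C-3 and C-4; a chloro group at C-6; an ethyl group at C-6.
Substituent prefixes are cited in alphabetical order (multiplying prefixes like di-/tri- are ignored for ordering).
The name is 6-chloro-6-ethylnon-3-yne.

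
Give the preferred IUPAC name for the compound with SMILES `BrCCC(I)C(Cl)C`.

The longest continuous carbon chain has 5 atoms, so the parent hydride is pentane.
Choose the numbering such that the substituent locant set {1,3,4} is lower than {2,3,5} at the first point of difference.
That gives a bromo group at C-1; a chloro group at C-4; an iodo group at C-3.
Prefixes are listed alphabetically: bromo, chloro, iodo.
Assembling the pieces gives 1-bromo-4-chloro-3-iodopentane.

1-bromo-4-chloro-3-iodopentane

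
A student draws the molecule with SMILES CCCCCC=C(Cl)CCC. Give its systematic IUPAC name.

The longest chain bearing the multiple bond is 10 carbons long (decane).
A C=C double bond in the chain gives the infix -ene-.
Number the chain so that numbering from this end puts the double bond at C-4 rather than C-6.
That gives the double bond between C-4 and C-5; a chloro group at C-4.
Putting it together: 4-chlorodec-4-ene.

4-chlorodec-4-ene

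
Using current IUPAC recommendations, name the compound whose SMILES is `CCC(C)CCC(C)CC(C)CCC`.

The longest carbon chain is 11 atoms: the parent is undecane.
Choose the numbering such that the substituent locant set {3,6,8} is lower than {4,6,9} at the first point of difference.
This places methyl groups at C-3 and C-6 and C-8.
The name is 3,6,8-trimethylundecane.

3,6,8-trimethylundecane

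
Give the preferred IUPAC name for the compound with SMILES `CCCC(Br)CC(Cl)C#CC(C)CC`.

The longest carbon chain that includes the multiple bond has 11 carbons, so the parent hydride is undecane.
A C≡C triple bond in the chain gives the infix -yne-.
Number the chain so that numbering from this end puts the triple bond at C-4 rather than C-7.
That gives the triple bond between C-4 and C-5; a bromo group at C-8; a chloro group at C-6; a methyl group at C-3.
The substituents are ordered alphabetically, ignoring any di-/tri- multipliers.
Assembling the pieces gives 8-bromo-6-chloro-3-methylundec-4-yne.

8-bromo-6-chloro-3-methylundec-4-yne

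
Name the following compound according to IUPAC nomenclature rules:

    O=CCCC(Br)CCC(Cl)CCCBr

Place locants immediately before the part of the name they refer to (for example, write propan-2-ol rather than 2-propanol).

4,10-dibromo-7-chlorodecanal

Counting along the main chain through the –CHO group gives 10 carbons: the parent is decane.
The principal characteristic group is an aldehyde (terminal –CHO), named with the suffix -al.
Number the chain so that the aldehyde carbon is C-1 by definition.
This places bromo groups at C-4 and C-10; a chloro group at C-7.
Prefixes are listed alphabetically: bromo, chloro.
Assembling the pieces gives 4,10-dibromo-7-chlorodecanal.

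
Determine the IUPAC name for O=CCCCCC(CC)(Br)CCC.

The longest chain bearing the –CHO group is 9 carbons long (nonane).
The principal characteristic group is an aldehyde (terminal –CHO), named with the suffix -al.
The numbering direction is chosen so that the aldehyde carbon is C-1 by definition.
With this numbering: a bromo group at C-6; an ethyl group at C-6.
Prefixes are listed alphabetically: bromo, ethyl.
Assembling the pieces gives 6-bromo-6-ethylnonanal.

6-bromo-6-ethylnonanal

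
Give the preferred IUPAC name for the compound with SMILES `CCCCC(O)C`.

hexan-2-ol

The longest chain bearing the –OH group is 6 carbons long (hexane).
The highest-priority functional group is an alcohol (–OH), so the name ends in -ol.
Choose the numbering such that numbering from this end puts the hydroxyl group at C-2 rather than C-5.
With this numbering: the hydroxyl at C-2.
The name is hexan-2-ol.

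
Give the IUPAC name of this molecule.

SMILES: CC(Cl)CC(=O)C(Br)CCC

5-bromo-2-chlorooctan-4-one

Counting along the main chain through the carbonyl gives 8 carbons: the parent is octane.
The highest-priority functional group is a ketone (C=O on an internal carbon), so the name ends in -one.
The numbering direction is chosen so that numbering from this end puts the carbonyl group at C-4 rather than C-5.
This places the carbonyl at C-4; a bromo group at C-5; a chloro group at C-2.
The substituents are ordered alphabetically, ignoring any di-/tri- multipliers.
The name is 5-bromo-2-chlorooctan-4-one.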